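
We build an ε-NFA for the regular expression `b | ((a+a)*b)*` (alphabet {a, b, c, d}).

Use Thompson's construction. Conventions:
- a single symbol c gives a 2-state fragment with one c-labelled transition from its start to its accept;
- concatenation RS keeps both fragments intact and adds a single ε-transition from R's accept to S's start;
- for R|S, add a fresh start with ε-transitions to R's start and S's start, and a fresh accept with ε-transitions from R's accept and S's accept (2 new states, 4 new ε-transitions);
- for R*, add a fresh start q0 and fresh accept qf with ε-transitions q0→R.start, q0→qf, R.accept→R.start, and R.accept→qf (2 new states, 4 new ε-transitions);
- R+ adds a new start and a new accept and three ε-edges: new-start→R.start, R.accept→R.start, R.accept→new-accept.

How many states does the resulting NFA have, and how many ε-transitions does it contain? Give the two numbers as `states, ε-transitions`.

By structural recursion:
Each of the 4 symbol leaves contributes 2 states and 0 ε-transitions.
  a+ = 4 states, 3 ε-transitions
  a+a = 6 states, 4 ε-transitions
  (a+a)* = 8 states, 8 ε-transitions
  (a+a)*b = 10 states, 9 ε-transitions
  ((a+a)*b)* = 12 states, 13 ε-transitions
  b | ((a+a)*b)* = 16 states, 17 ε-transitions

16, 17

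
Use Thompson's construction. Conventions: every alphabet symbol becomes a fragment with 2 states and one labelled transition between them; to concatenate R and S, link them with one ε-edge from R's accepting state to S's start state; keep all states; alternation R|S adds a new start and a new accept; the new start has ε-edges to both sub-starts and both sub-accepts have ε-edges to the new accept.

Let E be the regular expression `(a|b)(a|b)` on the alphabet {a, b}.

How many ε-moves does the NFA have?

By structural recursion:
Each of the 4 symbol leaves contributes 0 ε-transitions.
  a|b — 4 ε-transitions
  a|b — 4 ε-transitions
  (a|b)(a|b) — 9 ε-transitions

9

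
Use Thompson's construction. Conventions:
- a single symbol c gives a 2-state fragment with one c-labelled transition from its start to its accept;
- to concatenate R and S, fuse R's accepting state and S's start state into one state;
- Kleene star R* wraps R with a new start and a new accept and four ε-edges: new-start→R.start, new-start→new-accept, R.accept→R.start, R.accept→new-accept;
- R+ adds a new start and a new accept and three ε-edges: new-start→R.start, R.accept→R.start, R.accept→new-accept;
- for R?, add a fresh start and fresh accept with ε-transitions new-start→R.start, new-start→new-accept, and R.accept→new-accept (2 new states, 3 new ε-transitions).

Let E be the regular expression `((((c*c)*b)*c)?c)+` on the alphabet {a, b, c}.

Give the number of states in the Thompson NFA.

16

Building bottom-up:
Each of the 5 symbol leaves contributes a 2-state fragment.
  c* — 4 states
  c*c — 5 states
  (c*c)* — 7 states
  (c*c)*b — 8 states
  ((c*c)*b)* — 10 states
  ((c*c)*b)*c — 11 states
  (((c*c)*b)*c)? — 13 states
  (((c*c)*b)*c)?c — 14 states
  ((((c*c)*b)*c)?c)+ — 16 states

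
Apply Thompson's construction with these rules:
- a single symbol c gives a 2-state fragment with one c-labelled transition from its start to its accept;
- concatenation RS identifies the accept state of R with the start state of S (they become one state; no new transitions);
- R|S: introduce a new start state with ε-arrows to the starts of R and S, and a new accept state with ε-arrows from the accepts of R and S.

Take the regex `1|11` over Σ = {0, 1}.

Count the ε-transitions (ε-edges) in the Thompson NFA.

4

By structural recursion:
Each of the 3 symbol leaves contributes 0 ε-transitions.
  11 = 0 ε-transitions
  1|11 = 4 ε-transitions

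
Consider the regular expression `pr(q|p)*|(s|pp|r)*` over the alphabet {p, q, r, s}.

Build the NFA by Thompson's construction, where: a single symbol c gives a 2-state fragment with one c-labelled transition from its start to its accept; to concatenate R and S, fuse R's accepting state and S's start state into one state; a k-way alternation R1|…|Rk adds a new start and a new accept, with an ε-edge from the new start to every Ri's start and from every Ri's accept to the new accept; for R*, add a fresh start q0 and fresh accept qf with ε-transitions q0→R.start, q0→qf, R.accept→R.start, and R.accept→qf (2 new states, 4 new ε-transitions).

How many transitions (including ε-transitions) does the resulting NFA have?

30

By structural recursion:
Each of the 8 symbol leaves contributes 1 transition (1 symbol, 0 ε).
  q|p = 6 transitions (2 symbol, 4 ε)
  (q|p)* = 10 transitions (2 symbol, 8 ε)
  pr(q|p)* = 12 transitions (4 symbol, 8 ε)
  pp = 2 transitions (2 symbol, 0 ε)
  s|pp|r = 10 transitions (4 symbol, 6 ε)
  (s|pp|r)* = 14 transitions (4 symbol, 10 ε)
  pr(q|p)*|(s|pp|r)* = 30 transitions (8 symbol, 22 ε)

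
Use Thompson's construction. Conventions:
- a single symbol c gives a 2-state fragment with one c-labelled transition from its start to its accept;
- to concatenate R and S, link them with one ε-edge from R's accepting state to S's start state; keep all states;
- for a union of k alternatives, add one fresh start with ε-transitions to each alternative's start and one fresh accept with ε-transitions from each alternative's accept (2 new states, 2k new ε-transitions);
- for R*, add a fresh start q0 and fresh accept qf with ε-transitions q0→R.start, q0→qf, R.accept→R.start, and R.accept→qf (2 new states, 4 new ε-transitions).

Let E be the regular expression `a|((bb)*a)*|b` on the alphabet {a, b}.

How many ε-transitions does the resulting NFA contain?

Recursing over subexpressions:
Each of the 5 symbol leaves contributes 0 ε-transitions.
  bb = 1 ε-transition
  (bb)* = 5 ε-transitions
  (bb)*a = 6 ε-transitions
  ((bb)*a)* = 10 ε-transitions
  a|((bb)*a)*|b = 16 ε-transitions

16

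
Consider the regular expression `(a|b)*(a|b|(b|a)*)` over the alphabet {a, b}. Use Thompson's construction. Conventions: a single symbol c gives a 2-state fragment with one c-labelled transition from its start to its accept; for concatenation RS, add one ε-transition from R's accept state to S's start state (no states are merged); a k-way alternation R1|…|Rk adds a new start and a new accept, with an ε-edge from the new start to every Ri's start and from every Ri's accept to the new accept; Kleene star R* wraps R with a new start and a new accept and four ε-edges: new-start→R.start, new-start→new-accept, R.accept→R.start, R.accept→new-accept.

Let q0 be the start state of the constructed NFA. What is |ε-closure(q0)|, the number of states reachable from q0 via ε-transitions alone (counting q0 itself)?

14

Let C(F) = |ε-closure(F.start)| within fragment F, and note whether F accepts ε. Symbol fragments have C = 1 and do not accept ε. Then:
  a|b — new start ε-reaches every alternative's start; none of them accept ε, so the new accept is not reached: |ε-closure| = 1 + 1 + 1 = 3
  (a|b)* — new start has ε-edges to the inner start and to the new accept, so |ε-closure| = 2 + 3 = 5
  b|a — new start ε-reaches every alternative's start; none of them accept ε, so the new accept is not reached: |ε-closure| = 1 + 1 + 1 = 3
  (b|a)* — the star's fresh start ε-reaches both the body's start and the fresh accept: |ε-closure| = 2 + 3 = 5
  a|b|(b|a)* — new start ε-reaches every alternative's start; at least one alternative accepts ε, so the union's new accept is reached too: |ε-closure| = 1 + 1 + 1 + 5 + 1 = 9
  (a|b)*(a|b|(b|a)*) — the left operand accepts ε, so the closure extends into the next operand (via the concat ε-link); |ε-closure| = 5 + 9 = 14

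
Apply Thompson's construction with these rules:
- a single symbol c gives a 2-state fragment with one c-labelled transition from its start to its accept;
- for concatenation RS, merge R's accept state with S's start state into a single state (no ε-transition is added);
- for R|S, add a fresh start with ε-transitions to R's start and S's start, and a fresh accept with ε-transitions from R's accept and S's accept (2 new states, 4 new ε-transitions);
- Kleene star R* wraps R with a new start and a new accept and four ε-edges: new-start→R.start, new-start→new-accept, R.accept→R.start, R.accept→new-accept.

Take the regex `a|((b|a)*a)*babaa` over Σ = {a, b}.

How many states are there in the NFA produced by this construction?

Per subexpression:
Each of the 9 symbol leaves contributes a 2-state fragment.
  b|a : 6 states
  (b|a)* : 8 states
  (b|a)*a : 9 states
  ((b|a)*a)* : 11 states
  ((b|a)*a)*babaa : 16 states
  a|((b|a)*a)*babaa : 20 states

20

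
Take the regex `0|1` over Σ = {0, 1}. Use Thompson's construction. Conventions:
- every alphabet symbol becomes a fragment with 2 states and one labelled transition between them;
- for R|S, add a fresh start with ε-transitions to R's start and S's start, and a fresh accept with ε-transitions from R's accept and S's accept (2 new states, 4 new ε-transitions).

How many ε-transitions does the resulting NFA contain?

Recursing over subexpressions:
Each of the 2 symbol leaves contributes 0 ε-transitions.
  0|1 — 4 ε-transitions

4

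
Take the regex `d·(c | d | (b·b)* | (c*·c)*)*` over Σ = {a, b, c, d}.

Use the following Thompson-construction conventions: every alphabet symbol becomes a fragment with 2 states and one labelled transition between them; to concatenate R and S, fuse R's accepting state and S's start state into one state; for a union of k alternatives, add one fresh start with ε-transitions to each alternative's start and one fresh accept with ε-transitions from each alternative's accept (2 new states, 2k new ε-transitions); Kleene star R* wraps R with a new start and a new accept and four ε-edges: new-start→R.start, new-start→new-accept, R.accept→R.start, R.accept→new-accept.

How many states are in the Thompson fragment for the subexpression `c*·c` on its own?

5

Fragment for `c*·c`:
Each of the 2 symbol leaves contributes a 2-state fragment.
  c* → 4 states
  c*·c → 5 states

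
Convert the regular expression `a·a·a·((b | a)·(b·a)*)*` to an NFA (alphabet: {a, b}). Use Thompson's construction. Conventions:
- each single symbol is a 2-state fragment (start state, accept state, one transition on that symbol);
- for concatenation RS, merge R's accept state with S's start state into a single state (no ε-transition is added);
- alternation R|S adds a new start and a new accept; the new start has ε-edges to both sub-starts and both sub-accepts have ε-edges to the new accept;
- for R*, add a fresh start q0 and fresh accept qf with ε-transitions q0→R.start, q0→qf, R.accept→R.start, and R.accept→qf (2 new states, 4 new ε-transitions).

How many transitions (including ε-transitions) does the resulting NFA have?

19

By structural recursion:
Each of the 7 symbol leaves contributes 1 transition (1 symbol, 0 ε).
  b | a — 6 transitions (2 symbol, 4 ε)
  b·a — 2 transitions (2 symbol, 0 ε)
  (b·a)* — 6 transitions (2 symbol, 4 ε)
  (b | a)·(b·a)* — 12 transitions (4 symbol, 8 ε)
  ((b | a)·(b·a)*)* — 16 transitions (4 symbol, 12 ε)
  a·a·a·((b | a)·(b·a)*)* — 19 transitions (7 symbol, 12 ε)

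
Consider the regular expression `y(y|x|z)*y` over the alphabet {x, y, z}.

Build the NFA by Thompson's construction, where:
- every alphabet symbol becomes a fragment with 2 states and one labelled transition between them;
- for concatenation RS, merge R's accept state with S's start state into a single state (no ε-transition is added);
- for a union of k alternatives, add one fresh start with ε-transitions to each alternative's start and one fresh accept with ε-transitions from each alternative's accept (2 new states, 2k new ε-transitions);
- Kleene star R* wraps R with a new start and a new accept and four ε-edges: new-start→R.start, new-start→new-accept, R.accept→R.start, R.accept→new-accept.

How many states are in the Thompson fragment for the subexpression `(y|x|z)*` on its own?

Fragment for `(y|x|z)*`:
Each of the 3 symbol leaves contributes a 2-state fragment.
  y|x|z = 8 states
  (y|x|z)* = 10 states

10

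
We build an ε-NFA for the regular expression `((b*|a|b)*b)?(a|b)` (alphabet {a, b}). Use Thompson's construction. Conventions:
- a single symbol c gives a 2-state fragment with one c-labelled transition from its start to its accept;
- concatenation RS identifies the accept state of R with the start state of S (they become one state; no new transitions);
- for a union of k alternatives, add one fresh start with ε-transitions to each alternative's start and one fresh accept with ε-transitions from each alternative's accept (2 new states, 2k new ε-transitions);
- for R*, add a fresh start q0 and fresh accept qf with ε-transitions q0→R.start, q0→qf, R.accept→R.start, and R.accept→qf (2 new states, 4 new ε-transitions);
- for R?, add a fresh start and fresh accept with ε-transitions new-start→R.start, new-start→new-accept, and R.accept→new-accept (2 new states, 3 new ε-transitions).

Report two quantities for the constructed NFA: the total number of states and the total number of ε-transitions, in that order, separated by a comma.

20, 21

Building bottom-up:
Each of the 6 symbol leaves contributes 2 states and 0 ε-transitions.
  b* : 4 states, 4 ε-transitions
  b*|a|b : 10 states, 10 ε-transitions
  (b*|a|b)* : 12 states, 14 ε-transitions
  (b*|a|b)*b : 13 states, 14 ε-transitions
  ((b*|a|b)*b)? : 15 states, 17 ε-transitions
  a|b : 6 states, 4 ε-transitions
  ((b*|a|b)*b)?(a|b) : 20 states, 21 ε-transitions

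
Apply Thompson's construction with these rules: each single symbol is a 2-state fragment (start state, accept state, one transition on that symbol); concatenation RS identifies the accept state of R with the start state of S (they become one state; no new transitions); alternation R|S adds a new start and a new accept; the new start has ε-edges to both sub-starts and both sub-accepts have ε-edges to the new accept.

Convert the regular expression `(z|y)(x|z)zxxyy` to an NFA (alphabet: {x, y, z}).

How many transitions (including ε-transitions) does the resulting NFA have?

Bottom-up over the parse tree:
Each of the 9 symbol leaves contributes 1 transition (1 symbol, 0 ε).
  z|y — 6 transitions (2 symbol, 4 ε)
  x|z — 6 transitions (2 symbol, 4 ε)
  (z|y)(x|z)zxxyy — 17 transitions (9 symbol, 8 ε)

17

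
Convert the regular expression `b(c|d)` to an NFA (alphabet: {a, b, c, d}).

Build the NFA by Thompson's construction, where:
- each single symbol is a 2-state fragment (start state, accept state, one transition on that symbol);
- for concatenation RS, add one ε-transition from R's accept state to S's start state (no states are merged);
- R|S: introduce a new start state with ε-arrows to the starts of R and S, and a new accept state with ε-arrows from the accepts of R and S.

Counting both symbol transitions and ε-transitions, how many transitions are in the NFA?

Recursing over subexpressions:
Each of the 3 symbol leaves contributes 1 transition (1 symbol, 0 ε).
  c|d : 6 transitions (2 symbol, 4 ε)
  b(c|d) : 8 transitions (3 symbol, 5 ε)

8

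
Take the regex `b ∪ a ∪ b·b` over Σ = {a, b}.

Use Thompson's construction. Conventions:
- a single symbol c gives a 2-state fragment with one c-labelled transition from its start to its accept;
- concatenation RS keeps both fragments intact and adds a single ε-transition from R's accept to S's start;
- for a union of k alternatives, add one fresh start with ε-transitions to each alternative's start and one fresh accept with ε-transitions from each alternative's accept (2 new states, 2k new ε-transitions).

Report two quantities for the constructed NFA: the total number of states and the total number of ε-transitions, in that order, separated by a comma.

Building bottom-up:
Each of the 4 symbol leaves contributes 2 states and 0 ε-transitions.
  b·b → 4 states, 1 ε-transition
  b ∪ a ∪ b·b → 10 states, 7 ε-transitions

10, 7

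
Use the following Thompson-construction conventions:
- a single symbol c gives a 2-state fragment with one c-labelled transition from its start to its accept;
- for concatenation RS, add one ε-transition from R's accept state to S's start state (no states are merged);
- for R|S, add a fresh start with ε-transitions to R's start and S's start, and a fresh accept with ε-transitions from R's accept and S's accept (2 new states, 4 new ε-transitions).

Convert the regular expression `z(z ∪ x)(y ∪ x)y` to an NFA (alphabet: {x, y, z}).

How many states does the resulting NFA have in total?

16

Bottom-up over the parse tree:
Each of the 6 symbol leaves contributes a 2-state fragment.
  z ∪ x = 6 states
  y ∪ x = 6 states
  z(z ∪ x)(y ∪ x)y = 16 states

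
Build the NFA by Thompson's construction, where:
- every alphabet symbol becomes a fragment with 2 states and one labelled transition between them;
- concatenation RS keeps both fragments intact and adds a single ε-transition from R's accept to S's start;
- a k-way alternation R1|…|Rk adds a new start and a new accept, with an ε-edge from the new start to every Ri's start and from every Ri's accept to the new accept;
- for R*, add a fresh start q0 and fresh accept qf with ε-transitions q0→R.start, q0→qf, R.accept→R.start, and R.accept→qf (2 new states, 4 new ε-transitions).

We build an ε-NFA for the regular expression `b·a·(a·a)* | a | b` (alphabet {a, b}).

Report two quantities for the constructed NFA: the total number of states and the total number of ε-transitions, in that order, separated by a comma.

16, 13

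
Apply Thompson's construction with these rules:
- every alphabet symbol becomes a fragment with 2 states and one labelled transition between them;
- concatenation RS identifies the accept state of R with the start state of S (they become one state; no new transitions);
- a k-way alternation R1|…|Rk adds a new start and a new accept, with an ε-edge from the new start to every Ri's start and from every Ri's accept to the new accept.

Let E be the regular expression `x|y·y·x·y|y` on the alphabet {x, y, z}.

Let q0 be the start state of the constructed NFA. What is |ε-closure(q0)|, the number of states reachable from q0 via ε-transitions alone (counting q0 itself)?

4

Work bottom-up. For each fragment F, track |ε-closure(F.start)| and whether F's accept lies in that closure (i.e. whether F accepts ε). A single-symbol fragment has closure size 1 and does not accept ε.
  y·y·x·y : same as the first factor's closure: |ε-closure| = 1
  x|y·y·x·y|y : |ε-closure| = 1 + 1 + 1 + 1 = 4 (the new accept is not ε-reachable since no branch accepts ε)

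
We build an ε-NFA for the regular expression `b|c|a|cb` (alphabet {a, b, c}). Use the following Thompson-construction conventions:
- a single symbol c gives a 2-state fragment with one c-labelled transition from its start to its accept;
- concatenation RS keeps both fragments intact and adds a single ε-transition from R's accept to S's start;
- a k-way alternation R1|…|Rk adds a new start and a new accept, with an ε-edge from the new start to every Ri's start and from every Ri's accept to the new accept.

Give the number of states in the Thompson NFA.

Recursing over subexpressions:
Each of the 5 symbol leaves contributes a 2-state fragment.
  cb → 4 states
  b|c|a|cb → 12 states

12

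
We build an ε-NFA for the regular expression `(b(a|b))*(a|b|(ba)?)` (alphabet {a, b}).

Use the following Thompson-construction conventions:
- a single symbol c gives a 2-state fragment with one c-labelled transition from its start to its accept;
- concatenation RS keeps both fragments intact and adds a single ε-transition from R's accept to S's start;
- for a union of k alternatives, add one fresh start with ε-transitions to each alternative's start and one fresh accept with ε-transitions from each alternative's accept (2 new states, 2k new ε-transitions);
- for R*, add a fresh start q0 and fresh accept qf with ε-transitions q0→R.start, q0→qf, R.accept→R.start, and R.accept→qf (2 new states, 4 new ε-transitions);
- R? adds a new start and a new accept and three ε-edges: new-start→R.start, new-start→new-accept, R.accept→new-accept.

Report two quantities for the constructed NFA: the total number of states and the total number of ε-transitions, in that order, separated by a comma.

22, 20

Per subexpression:
Each of the 7 symbol leaves contributes 2 states and 0 ε-transitions.
  a|b — 6 states, 4 ε-transitions
  b(a|b) — 8 states, 5 ε-transitions
  (b(a|b))* — 10 states, 9 ε-transitions
  ba — 4 states, 1 ε-transition
  (ba)? — 6 states, 4 ε-transitions
  a|b|(ba)? — 12 states, 10 ε-transitions
  (b(a|b))*(a|b|(ba)?) — 22 states, 20 ε-transitions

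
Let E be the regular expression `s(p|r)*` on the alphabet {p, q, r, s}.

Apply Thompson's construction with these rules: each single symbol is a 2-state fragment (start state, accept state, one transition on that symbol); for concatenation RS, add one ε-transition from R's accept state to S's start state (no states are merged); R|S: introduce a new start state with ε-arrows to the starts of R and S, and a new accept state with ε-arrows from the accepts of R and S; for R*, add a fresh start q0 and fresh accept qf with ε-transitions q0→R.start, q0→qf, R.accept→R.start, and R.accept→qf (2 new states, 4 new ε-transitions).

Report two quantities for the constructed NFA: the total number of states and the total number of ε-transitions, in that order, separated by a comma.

Building bottom-up:
Each of the 3 symbol leaves contributes 2 states and 0 ε-transitions.
  p|r = 6 states, 4 ε-transitions
  (p|r)* = 8 states, 8 ε-transitions
  s(p|r)* = 10 states, 9 ε-transitions

10, 9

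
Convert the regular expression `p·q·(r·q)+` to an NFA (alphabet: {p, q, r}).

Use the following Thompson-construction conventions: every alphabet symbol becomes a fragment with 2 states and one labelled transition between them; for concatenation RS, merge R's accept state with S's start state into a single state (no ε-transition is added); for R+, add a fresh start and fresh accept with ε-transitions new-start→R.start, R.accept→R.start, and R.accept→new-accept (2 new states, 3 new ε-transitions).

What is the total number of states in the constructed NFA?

7

Recursing over subexpressions:
Each of the 4 symbol leaves contributes a 2-state fragment.
  r·q = 3 states
  (r·q)+ = 5 states
  p·q·(r·q)+ = 7 states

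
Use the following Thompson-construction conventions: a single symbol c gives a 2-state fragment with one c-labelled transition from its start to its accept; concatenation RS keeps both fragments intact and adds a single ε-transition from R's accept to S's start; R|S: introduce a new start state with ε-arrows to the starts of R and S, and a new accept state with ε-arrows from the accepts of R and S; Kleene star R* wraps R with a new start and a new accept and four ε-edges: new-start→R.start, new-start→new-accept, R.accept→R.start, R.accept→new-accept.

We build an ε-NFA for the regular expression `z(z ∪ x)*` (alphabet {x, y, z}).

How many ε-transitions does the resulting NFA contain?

9

By structural recursion:
Each of the 3 symbol leaves contributes 0 ε-transitions.
  z ∪ x = 4 ε-transitions
  (z ∪ x)* = 8 ε-transitions
  z(z ∪ x)* = 9 ε-transitions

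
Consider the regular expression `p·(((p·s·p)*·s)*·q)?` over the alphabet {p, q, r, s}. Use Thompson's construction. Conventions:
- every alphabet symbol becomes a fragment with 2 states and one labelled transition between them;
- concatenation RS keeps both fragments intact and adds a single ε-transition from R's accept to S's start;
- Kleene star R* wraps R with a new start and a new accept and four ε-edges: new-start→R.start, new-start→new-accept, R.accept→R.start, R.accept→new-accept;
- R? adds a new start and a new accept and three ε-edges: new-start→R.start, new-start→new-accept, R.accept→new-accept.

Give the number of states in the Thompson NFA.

18

Recursing over subexpressions:
Each of the 6 symbol leaves contributes a 2-state fragment.
  p·s·p — 6 states
  (p·s·p)* — 8 states
  (p·s·p)*·s — 10 states
  ((p·s·p)*·s)* — 12 states
  ((p·s·p)*·s)*·q — 14 states
  (((p·s·p)*·s)*·q)? — 16 states
  p·(((p·s·p)*·s)*·q)? — 18 states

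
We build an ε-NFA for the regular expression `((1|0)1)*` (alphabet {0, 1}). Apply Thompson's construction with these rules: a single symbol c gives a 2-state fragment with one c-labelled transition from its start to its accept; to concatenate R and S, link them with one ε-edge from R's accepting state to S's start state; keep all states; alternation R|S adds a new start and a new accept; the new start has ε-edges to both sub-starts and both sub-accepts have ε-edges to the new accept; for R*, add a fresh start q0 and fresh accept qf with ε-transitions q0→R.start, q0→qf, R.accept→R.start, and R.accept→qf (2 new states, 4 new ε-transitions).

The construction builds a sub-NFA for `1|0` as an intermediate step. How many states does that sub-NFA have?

6

Fragment for `1|0`:
Each of the 2 symbol leaves contributes a 2-state fragment.
  1|0 = 6 states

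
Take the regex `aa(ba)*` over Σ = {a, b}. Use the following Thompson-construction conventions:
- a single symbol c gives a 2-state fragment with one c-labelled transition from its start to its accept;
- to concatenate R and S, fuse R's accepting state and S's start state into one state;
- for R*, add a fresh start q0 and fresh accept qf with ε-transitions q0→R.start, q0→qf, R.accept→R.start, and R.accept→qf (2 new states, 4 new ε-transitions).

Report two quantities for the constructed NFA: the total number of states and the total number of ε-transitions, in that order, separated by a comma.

Bottom-up over the parse tree:
Each of the 4 symbol leaves contributes 2 states and 0 ε-transitions.
  ba → 3 states, 0 ε-transitions
  (ba)* → 5 states, 4 ε-transitions
  aa(ba)* → 7 states, 4 ε-transitions

7, 4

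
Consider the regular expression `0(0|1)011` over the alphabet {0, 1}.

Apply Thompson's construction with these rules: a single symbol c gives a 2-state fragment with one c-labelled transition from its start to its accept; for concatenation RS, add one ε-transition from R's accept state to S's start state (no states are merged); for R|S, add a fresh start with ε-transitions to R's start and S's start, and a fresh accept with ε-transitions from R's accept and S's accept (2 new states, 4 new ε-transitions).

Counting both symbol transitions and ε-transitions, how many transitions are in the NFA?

By structural recursion:
Each of the 6 symbol leaves contributes 1 transition (1 symbol, 0 ε).
  0|1 → 6 transitions (2 symbol, 4 ε)
  0(0|1)011 → 14 transitions (6 symbol, 8 ε)

14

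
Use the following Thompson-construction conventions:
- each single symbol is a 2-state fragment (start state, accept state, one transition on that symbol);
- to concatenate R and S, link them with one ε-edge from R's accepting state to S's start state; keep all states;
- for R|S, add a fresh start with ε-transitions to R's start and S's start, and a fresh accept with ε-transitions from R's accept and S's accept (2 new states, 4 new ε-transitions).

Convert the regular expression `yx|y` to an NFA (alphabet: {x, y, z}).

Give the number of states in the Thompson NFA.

By structural recursion:
Each of the 3 symbol leaves contributes a 2-state fragment.
  yx — 4 states
  yx|y — 8 states

8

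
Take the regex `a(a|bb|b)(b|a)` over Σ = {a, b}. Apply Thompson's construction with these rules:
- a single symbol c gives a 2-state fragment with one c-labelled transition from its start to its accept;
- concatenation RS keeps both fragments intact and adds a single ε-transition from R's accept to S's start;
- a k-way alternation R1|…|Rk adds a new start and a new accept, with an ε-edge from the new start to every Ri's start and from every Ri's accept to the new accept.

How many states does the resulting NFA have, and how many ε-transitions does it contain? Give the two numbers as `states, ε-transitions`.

18, 13

Recursing over subexpressions:
Each of the 7 symbol leaves contributes 2 states and 0 ε-transitions.
  bb → 4 states, 1 ε-transition
  a|bb|b → 10 states, 7 ε-transitions
  b|a → 6 states, 4 ε-transitions
  a(a|bb|b)(b|a) → 18 states, 13 ε-transitions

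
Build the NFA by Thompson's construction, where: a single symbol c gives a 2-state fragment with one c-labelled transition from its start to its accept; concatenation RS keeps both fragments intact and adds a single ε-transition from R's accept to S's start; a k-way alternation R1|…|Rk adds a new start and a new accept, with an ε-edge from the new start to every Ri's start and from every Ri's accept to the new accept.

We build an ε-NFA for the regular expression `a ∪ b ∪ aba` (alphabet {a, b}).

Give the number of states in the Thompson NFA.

12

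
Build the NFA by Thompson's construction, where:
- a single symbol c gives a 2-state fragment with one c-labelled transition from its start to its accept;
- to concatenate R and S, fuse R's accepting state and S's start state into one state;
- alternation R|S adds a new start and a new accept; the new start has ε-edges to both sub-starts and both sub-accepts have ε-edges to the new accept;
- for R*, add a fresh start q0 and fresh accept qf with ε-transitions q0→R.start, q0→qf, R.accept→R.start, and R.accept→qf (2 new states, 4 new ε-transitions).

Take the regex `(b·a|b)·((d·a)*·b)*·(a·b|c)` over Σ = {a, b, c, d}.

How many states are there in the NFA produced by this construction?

Recursing over subexpressions:
Each of the 9 symbol leaves contributes a 2-state fragment.
  b·a : 3 states
  b·a|b : 7 states
  d·a : 3 states
  (d·a)* : 5 states
  (d·a)*·b : 6 states
  ((d·a)*·b)* : 8 states
  a·b : 3 states
  a·b|c : 7 states
  (b·a|b)·((d·a)*·b)*·(a·b|c) : 20 states

20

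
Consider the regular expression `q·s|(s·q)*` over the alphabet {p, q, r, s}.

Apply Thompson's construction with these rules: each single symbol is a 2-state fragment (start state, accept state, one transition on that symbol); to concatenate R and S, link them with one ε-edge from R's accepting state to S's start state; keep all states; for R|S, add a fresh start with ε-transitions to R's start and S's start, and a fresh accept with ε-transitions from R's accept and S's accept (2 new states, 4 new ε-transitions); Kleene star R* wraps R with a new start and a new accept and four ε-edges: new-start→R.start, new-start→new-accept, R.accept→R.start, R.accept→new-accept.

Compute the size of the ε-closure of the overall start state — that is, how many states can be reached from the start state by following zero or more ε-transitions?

Let C(F) = |ε-closure(F.start)| within fragment F, and note whether F accepts ε. Symbol fragments have C = 1 and do not accept ε. Then:
  q·s → same as the first factor's closure: C = 1
  s·q → C equals the left operand's closure size = 1 (its accept is not ε-reachable, so the closure stops there)
  (s·q)* → the star's fresh start ε-reaches both the body's start and the fresh accept: C = 2 + 1 = 3
  q·s|(s·q)* → new start ε-reaches every alternative's start; at least one alternative accepts ε, so the union's new accept is reached too: C = 1 + 1 + 3 + 1 = 6

6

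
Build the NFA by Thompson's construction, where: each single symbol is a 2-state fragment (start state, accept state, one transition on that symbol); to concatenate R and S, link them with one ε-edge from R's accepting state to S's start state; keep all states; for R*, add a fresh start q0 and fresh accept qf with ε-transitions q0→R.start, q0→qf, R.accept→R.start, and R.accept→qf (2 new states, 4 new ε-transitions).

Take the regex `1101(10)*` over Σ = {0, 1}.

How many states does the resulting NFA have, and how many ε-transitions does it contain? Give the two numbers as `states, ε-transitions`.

Building bottom-up:
Each of the 6 symbol leaves contributes 2 states and 0 ε-transitions.
  10 — 4 states, 1 ε-transition
  (10)* — 6 states, 5 ε-transitions
  1101(10)* — 14 states, 9 ε-transitions

14, 9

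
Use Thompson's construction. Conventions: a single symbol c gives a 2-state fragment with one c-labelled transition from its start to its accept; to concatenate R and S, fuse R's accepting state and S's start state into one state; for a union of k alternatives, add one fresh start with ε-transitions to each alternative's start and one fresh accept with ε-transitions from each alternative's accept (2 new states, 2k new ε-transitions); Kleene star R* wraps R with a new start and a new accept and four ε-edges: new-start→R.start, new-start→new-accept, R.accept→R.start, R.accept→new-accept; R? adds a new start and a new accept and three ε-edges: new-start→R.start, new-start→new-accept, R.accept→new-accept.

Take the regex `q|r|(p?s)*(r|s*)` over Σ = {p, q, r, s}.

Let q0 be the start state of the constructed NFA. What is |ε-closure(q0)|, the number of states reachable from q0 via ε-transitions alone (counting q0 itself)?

Compute the ε-closure size of each fragment's start state recursively; a symbol fragment's start has no outgoing ε-edge, so its closure is just itself (size 1).
  p? : |closure| = 1 (new start) + 1 (body) + 1 (new accept, via ε) = 3
  p?s : |closure| = 3 + (1−1) = 3 (closure spills across the concat boundary because the left factor accepts ε)
  (p?s)* : new start has ε-edges to the inner start and to the new accept, so |closure| = 2 + 3 = 5
  s* : new start has ε-edges to the inner start and to the new accept, so |closure| = 2 + 1 = 3
  r|s* : |closure| = 1 (new start) + (1 + 3) + 1 (new accept, since some branch ε-reaches its own accept) = 6
  (p?s)*(r|s*) : |closure| = 5 + (6−1) = 10 (closure spills across the concat boundary because the left factor accepts ε)
  q|r|(p?s)*(r|s*) : new start ε-reaches every alternative's start; at least one alternative accepts ε, so the union's new accept is reached too: |closure| = 1 + 1 + 1 + 10 + 1 = 14

14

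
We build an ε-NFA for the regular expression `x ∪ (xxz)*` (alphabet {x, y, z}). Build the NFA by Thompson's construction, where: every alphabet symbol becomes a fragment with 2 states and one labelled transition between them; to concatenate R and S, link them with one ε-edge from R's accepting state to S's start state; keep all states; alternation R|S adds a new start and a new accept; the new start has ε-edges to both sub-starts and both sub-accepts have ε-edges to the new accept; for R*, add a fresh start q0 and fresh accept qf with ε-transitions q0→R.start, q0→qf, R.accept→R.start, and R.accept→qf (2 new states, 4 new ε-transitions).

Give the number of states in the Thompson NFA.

Per subexpression:
Each of the 4 symbol leaves contributes a 2-state fragment.
  xxz : 6 states
  (xxz)* : 8 states
  x ∪ (xxz)* : 12 states

12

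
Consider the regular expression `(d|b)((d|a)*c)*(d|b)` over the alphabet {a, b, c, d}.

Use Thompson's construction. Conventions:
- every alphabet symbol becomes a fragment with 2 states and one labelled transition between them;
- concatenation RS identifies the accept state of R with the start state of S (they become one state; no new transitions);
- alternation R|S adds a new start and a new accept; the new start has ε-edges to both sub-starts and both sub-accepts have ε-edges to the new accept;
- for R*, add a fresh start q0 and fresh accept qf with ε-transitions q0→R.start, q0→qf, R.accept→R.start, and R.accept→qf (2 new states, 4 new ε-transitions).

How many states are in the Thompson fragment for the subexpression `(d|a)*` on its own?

Fragment for `(d|a)*`:
Each of the 2 symbol leaves contributes a 2-state fragment.
  d|a = 6 states
  (d|a)* = 8 states

8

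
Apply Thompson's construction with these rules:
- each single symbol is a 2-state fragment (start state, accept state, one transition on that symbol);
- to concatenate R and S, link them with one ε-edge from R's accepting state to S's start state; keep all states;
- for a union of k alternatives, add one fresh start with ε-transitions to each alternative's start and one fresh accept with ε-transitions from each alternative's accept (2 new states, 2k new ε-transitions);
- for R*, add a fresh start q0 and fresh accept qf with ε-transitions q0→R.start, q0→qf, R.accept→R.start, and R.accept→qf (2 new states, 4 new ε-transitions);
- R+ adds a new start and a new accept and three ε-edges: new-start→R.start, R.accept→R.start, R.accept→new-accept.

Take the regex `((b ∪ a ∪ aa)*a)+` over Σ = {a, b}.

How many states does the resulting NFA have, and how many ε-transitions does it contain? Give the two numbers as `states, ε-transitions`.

Recursing over subexpressions:
Each of the 5 symbol leaves contributes 2 states and 0 ε-transitions.
  aa — 4 states, 1 ε-transition
  b ∪ a ∪ aa — 10 states, 7 ε-transitions
  (b ∪ a ∪ aa)* — 12 states, 11 ε-transitions
  (b ∪ a ∪ aa)*a — 14 states, 12 ε-transitions
  ((b ∪ a ∪ aa)*a)+ — 16 states, 15 ε-transitions

16, 15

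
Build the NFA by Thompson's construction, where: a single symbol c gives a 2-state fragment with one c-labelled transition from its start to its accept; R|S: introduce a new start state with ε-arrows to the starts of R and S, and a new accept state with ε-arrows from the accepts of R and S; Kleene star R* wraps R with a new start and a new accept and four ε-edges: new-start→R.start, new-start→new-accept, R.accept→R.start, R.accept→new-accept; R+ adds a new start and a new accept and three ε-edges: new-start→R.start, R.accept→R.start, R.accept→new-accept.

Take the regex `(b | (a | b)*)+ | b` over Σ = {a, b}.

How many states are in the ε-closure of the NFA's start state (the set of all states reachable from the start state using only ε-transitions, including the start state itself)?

Let C(F) = |ε-closure(F.start)| within fragment F, and note whether F accepts ε. Symbol fragments have C = 1 and do not accept ε. Then:
  a | b : |ε-closure| = 1 + 1 + 1 = 3 (the new accept is not ε-reachable since no branch accepts ε)
  (a | b)* : new start has ε-edges to the inner start and to the new accept, so |ε-closure| = 2 + 3 = 5
  b | (a | b)* : |ε-closure| = 1 (new start) + (1 + 5) + 1 (new accept, since some branch ε-reaches its own accept) = 8
  (b | (a | b)*)+ : new start ε-reaches the body's start; the body's accept is ε-reachable, so the new accept is too: |ε-closure| = 1 + 8 + 1 = 10
  (b | (a | b)*)+ | b : new start ε-reaches every alternative's start; at least one alternative accepts ε, so the union's new accept is reached too: |ε-closure| = 1 + 10 + 1 + 1 = 13

13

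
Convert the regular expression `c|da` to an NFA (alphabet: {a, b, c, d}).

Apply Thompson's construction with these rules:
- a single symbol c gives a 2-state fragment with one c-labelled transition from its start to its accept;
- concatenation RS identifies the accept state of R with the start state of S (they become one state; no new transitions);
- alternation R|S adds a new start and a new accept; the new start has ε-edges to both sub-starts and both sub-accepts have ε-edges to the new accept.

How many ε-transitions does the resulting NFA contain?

Bottom-up over the parse tree:
Each of the 3 symbol leaves contributes 0 ε-transitions.
  da : 0 ε-transitions
  c|da : 4 ε-transitions

4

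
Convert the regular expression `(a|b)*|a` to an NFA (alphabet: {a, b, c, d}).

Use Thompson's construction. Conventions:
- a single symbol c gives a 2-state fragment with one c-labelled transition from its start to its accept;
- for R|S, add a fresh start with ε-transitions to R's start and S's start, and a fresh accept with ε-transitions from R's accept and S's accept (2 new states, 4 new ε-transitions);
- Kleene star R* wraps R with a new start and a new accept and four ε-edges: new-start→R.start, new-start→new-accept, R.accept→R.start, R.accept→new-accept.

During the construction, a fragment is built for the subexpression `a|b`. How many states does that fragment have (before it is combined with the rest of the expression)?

Fragment for `a|b`:
Each of the 2 symbol leaves contributes a 2-state fragment.
  a|b = 6 states

6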